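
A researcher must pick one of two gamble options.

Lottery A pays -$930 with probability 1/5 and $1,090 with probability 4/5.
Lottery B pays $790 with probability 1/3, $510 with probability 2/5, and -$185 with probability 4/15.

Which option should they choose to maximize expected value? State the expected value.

Lottery A = 1/5 × (-930) + 4/5 × 1090 = -186 + 872 = 686
Lottery B = 1/3 × 790 + 2/5 × 510 + 4/15 × (-185) = 263.3333 + 204 − 49.3333 = 418

Lottery A ($686)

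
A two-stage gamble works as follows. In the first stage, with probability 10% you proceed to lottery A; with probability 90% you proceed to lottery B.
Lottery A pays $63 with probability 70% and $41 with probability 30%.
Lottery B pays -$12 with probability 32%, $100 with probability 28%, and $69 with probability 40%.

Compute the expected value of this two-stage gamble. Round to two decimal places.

EV(A) = 0.7 × 63 + 0.3 × 41 = 44.1 + 12.3 = 56.4
EV(B) = 0.32 × (-12) + 0.28 × 100 + 0.4 × 69 = -3.84 + 28 + 27.6 = 51.76
Overall = 0.1 × 56.4 + 0.9 × 51.76 = 5.64 + 46.584 = 52.224

$52.22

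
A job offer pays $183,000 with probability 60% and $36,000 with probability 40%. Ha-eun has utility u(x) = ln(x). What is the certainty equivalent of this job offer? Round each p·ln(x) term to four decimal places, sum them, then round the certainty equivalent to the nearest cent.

$95,492.21

E[u] = 0.6·ln(183000) + 0.4·ln(36000) = 7.2703 + 4.1965 = 11.4668
CE = e^11.4668 ≈ 95492.21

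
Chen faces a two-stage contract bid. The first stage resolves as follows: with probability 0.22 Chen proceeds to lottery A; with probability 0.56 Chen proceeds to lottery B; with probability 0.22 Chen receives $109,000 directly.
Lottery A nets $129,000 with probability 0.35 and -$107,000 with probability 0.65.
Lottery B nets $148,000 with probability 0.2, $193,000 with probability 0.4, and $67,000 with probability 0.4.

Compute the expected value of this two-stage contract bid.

EV(A) = 0.35 × 129000 + 0.65 × (-107000) = 45150 − 69550 = -24400
EV(B) = 0.2 × 148000 + 0.4 × 193000 + 0.4 × 67000 = 29600 + 77200 + 26800 = 133600
Branch C: 109000 (certain)
Overall = 0.22 × (-24400) + 0.56 × 133600 + 0.22 × 109000 = -5368 + 74816 + 23980 = 93428

$93,428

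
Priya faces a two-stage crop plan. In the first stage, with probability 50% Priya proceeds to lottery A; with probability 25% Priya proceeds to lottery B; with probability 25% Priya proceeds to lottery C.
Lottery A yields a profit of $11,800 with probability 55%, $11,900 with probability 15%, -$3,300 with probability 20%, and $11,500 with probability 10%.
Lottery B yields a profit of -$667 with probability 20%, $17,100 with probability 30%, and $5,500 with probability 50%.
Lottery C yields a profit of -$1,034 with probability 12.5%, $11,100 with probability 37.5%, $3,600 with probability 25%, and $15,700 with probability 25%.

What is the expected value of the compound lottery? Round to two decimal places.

$8,533.71

EV(A) = 0.55 × 11800 + 0.15 × 11900 + 0.2 × (-3300) + 0.1 × 11500 = 6490 + 1785 − 660 + 1150 = 8765
EV(B) = 0.2 × (-667) + 0.3 × 17100 + 0.5 × 5500 = -133.4 + 5130 + 2750 = 7746.6
EV(C) = 0.125 × (-1034) + 0.375 × 11100 + 0.25 × 3600 + 0.25 × 15700 = -129.25 + 4162.5 + 900 + 3925 = 8858.25
Overall = 0.5 × 8765 + 0.25 × 7746.6 + 0.25 × 8858.25 = 4382.5 + 1936.65 + 2214.5625 = 8533.7125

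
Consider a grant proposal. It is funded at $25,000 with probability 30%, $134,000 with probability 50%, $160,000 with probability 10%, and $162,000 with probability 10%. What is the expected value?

$106,700

EV = 0.3 × 25000 + 0.5 × 134000 + 0.1 × 160000 + 0.1 × 162000 = 7500 + 67000 + 16000 + 16200 = 106700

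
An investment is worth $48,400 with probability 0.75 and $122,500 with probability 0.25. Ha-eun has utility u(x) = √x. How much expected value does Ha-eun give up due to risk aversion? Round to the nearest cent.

$3,168.75

E[u] = 0.75·√48400 + 0.25·√122500 = 0.75·220 + 0.25·350 = 252.5
CE = (252.5)² = 63756.25
Risk premium = EV − CE = 66925 − 63756.25 = 3168.75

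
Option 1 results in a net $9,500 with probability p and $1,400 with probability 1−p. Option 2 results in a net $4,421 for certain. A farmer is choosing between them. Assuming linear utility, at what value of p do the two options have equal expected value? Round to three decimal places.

p = 0.373

p·9500 + (1−p)·1400 = 4421
8100p + 1400 = 4421
p = (4421 − 1400) / 8100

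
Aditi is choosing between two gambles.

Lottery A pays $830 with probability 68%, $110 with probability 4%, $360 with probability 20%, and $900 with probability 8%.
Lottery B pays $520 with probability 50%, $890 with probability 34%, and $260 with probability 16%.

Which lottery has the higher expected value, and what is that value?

Lottery A = 0.68 × 830 + 0.04 × 110 + 0.2 × 360 + 0.08 × 900 = 564.4 + 4.4 + 72 + 72 = 712.8
Lottery B = 0.5 × 520 + 0.34 × 890 + 0.16 × 260 = 260 + 302.6 + 41.6 = 604.2

Lottery A ($712.80)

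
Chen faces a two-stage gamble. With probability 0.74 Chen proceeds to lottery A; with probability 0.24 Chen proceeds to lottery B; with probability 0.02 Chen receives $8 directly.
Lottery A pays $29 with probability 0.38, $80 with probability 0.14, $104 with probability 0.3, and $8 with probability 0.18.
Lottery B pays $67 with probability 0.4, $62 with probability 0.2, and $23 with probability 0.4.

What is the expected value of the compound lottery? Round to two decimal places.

$52.37

EV(A) = 0.38 × 29 + 0.14 × 80 + 0.3 × 104 + 0.18 × 8 = 11.02 + 11.2 + 31.2 + 1.44 = 54.86
EV(B) = 0.4 × 67 + 0.2 × 62 + 0.4 × 23 = 26.8 + 12.4 + 9.2 = 48.4
Branch C: 8 (certain)
Overall = 0.74 × 54.86 + 0.24 × 48.4 + 0.02 × 8 = 40.5964 + 11.616 + 0.16 = 52.3724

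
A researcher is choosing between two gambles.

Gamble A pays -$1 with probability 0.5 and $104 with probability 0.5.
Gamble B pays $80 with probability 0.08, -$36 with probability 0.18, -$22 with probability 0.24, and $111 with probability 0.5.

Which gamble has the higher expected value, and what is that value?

Gamble A = 0.5 × (-1) + 0.5 × 104 = -0.5 + 52 = 51.5
Gamble B = 0.08 × 80 + 0.18 × (-36) + 0.24 × (-22) + 0.5 × 111 = 6.4 − 6.48 − 5.28 + 55.5 = 50.14

Gamble A ($51.50)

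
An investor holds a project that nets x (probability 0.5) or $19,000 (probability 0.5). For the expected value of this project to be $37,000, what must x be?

x = $55,000

0.5·x + 0.5·19000 = 37000
0.5·x = 37000 − 9500 = 27500
x = 27500 / 0.5 = 55000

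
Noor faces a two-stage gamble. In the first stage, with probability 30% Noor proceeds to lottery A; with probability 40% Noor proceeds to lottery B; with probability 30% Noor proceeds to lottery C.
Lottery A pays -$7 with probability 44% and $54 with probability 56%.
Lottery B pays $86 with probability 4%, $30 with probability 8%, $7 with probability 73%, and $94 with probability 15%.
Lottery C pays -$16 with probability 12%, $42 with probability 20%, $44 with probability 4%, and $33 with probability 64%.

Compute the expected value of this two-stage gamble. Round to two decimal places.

$26.98

EV(A) = 0.44 × (-7) + 0.56 × 54 = -3.08 + 30.24 = 27.16
EV(B) = 0.04 × 86 + 0.08 × 30 + 0.73 × 7 + 0.15 × 94 = 3.44 + 2.4 + 5.11 + 14.1 = 25.05
EV(C) = 0.12 × (-16) + 0.2 × 42 + 0.04 × 44 + 0.64 × 33 = -1.92 + 8.4 + 1.76 + 21.12 = 29.36
Overall = 0.3 × 27.16 + 0.4 × 25.05 + 0.3 × 29.36 = 8.148 + 10.02 + 8.808 = 26.976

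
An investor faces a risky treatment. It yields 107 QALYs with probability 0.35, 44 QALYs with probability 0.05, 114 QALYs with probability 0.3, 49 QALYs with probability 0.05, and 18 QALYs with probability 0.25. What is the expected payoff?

80.8 QALYs

EV = 0.35 × 107 + 0.05 × 44 + 0.3 × 114 + 0.05 × 49 + 0.25 × 18 = 37.45 + 2.2 + 34.2 + 2.45 + 4.5 = 80.8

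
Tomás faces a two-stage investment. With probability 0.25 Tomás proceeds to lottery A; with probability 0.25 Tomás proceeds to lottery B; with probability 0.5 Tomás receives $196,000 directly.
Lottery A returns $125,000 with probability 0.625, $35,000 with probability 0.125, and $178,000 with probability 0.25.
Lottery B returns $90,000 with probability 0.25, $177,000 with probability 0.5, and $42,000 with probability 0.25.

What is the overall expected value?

$160,125

EV(A) = 0.625 × 125000 + 0.125 × 35000 + 0.25 × 178000 = 78125 + 4375 + 44500 = 127000
EV(B) = 0.25 × 90000 + 0.5 × 177000 + 0.25 × 42000 = 22500 + 88500 + 10500 = 121500
Branch C: 196000 (certain)
Overall = 0.25 × 127000 + 0.25 × 121500 + 0.5 × 196000 = 31750 + 30375 + 98000 = 160125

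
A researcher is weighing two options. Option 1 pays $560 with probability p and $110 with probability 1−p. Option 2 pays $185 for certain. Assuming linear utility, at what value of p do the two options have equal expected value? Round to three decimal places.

p·560 + (1−p)·110 = 185
450p + 110 = 185
p = (185 − 110) / 450

p = 0.167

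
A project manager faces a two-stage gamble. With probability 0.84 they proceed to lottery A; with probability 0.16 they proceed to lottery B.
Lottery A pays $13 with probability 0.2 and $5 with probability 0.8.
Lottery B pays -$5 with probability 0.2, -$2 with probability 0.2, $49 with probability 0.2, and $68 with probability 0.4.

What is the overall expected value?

$11.24

EV(A) = 0.2 × 13 + 0.8 × 5 = 2.6 + 4 = 6.6
EV(B) = 0.2 × (-5) + 0.2 × (-2) + 0.2 × 49 + 0.4 × 68 = -1 − 0.4 + 9.8 + 27.2 = 35.6
Overall = 0.84 × 6.6 + 0.16 × 35.6 = 5.544 + 5.696 = 11.24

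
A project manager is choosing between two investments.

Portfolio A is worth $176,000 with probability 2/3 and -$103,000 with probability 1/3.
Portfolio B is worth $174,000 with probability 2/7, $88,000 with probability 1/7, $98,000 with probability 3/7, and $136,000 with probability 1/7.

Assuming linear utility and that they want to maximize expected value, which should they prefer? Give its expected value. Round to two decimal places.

Portfolio A = 2/3 × 176000 + 1/3 × (-103000) = 117333.3333 − 34333.3333 = 83000
Portfolio B = 2/7 × 174000 + 1/7 × 88000 + 3/7 × 98000 + 1/7 × 136000 = 49714.2857 + 12571.4286 + 42000 + 19428.5714 = 123714.2857

Portfolio B ($123,714.29)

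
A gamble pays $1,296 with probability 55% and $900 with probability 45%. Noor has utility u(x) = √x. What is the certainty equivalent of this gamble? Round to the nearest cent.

$1,108.89

E[u] = 0.55·√1296 + 0.45·√900 = 0.55·36 + 0.45·30 = 33.3
CE = (33.3)² = 1108.89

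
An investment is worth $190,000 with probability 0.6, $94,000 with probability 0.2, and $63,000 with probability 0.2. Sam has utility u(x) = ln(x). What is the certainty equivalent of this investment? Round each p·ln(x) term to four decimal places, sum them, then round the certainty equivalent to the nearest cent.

E[u] = 0.6·ln(190000) + 0.2·ln(94000) + 0.2·ln(63000) = 7.2929 + 2.2902 + 2.2102 = 11.7933
CE = e^11.7933 ≈ 132362.55

$132,362.55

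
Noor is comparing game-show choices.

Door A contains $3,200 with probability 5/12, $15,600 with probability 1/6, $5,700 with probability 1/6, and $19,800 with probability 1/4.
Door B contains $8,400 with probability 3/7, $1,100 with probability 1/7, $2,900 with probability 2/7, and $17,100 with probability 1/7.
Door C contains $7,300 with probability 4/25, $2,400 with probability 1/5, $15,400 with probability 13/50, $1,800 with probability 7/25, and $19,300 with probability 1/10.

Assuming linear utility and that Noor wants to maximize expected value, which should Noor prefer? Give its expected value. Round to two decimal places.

Door A = 5/12 × 3200 + 1/6 × 15600 + 1/6 × 5700 + 1/4 × 19800 = 1333.3333 + 2600 + 950 + 4950 = 9833.3333
Door B = 3/7 × 8400 + 1/7 × 1100 + 2/7 × 2900 + 1/7 × 17100 = 3600 + 157.1429 + 828.5714 + 2442.8571 = 7028.5714
Door C = 4/25 × 7300 + 1/5 × 2400 + 13/50 × 15400 + 7/25 × 1800 + 1/10 × 19300 = 1168 + 480 + 4004 + 504 + 1930 = 8086

Door A ($9,833.33)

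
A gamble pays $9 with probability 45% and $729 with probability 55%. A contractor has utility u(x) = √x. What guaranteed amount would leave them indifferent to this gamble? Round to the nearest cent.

$262.44

E[u] = 0.45·√9 + 0.55·√729 = 0.45·3 + 0.55·27 = 16.2
CE = (16.2)² = 262.44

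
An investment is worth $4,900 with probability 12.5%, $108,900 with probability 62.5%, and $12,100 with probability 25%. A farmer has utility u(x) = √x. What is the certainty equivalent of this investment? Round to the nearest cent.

E[u] = 0.125·√4900 + 0.625·√108900 + 0.25·√12100 = 0.125·70 + 0.625·330 + 0.25·110 = 242.5
CE = (242.5)² = 58806.25

$58,806.25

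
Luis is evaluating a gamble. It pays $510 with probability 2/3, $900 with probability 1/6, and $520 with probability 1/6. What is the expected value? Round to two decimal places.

EV = 2/3 × 510 + 1/6 × 900 + 1/6 × 520 = 340 + 150 + 86.6667 = 576.6667

$576.67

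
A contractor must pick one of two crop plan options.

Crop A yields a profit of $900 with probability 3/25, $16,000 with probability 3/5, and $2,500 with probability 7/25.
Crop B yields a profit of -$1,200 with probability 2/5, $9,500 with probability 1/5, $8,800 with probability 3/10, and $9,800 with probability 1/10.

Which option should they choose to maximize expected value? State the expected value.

Crop A ($10,408)

Crop A = 3/25 × 900 + 3/5 × 16000 + 7/25 × 2500 = 108 + 9600 + 700 = 10408
Crop B = 2/5 × (-1200) + 1/5 × 9500 + 3/10 × 8800 + 1/10 × 9800 = -480 + 1900 + 2640 + 980 = 5040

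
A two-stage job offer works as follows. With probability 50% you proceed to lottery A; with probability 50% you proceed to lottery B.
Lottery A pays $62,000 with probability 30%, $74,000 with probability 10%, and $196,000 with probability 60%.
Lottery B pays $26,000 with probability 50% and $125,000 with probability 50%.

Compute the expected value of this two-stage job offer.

$109,550

EV(A) = 0.3 × 62000 + 0.1 × 74000 + 0.6 × 196000 = 18600 + 7400 + 117600 = 143600
EV(B) = 0.5 × 26000 + 0.5 × 125000 = 13000 + 62500 = 75500
Overall = 0.5 × 143600 + 0.5 × 75500 = 71800 + 37750 = 109550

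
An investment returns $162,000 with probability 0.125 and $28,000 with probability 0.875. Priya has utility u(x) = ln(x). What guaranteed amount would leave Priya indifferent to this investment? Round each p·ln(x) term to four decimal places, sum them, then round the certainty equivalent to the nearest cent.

E[u] = 0.125·ln(162000) + 0.875·ln(28000) = 1.4994 + 8.9600 = 10.4594
CE = e^10.4594 ≈ 34870.62

$34,870.62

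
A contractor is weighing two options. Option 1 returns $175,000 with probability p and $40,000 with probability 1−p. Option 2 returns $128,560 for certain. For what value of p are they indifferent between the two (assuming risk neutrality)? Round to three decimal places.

p·175000 + (1−p)·40000 = 128560
135000p + 40000 = 128560
p = (128560 − 40000) / 135000

p = 0.656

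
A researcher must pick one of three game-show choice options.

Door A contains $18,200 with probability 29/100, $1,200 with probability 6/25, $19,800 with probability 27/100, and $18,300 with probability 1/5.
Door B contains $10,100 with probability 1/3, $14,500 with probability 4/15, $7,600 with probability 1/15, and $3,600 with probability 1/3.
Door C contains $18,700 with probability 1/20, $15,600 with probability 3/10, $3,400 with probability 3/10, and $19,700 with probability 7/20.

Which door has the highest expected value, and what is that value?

Door A ($14,572)

Door A = 29/100 × 18200 + 6/25 × 1200 + 27/100 × 19800 + 1/5 × 18300 = 5278 + 288 + 5346 + 3660 = 14572
Door B = 1/3 × 10100 + 4/15 × 14500 + 1/15 × 7600 + 1/3 × 3600 = 3366.6667 + 3866.6667 + 506.6667 + 1200 = 8940
Door C = 1/20 × 18700 + 3/10 × 15600 + 3/10 × 3400 + 7/20 × 19700 = 935 + 4680 + 1020 + 6895 = 13530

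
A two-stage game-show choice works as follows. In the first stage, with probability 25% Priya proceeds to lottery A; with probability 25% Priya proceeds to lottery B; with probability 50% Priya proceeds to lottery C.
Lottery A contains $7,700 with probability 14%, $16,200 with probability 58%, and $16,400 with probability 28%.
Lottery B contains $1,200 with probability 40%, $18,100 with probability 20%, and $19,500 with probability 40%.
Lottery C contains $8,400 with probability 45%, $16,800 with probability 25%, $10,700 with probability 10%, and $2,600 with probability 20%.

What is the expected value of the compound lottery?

EV(A) = 0.14 × 7700 + 0.58 × 16200 + 0.28 × 16400 = 1078 + 9396 + 4592 = 15066
EV(B) = 0.4 × 1200 + 0.2 × 18100 + 0.4 × 19500 = 480 + 3620 + 7800 = 11900
EV(C) = 0.45 × 8400 + 0.25 × 16800 + 0.1 × 10700 + 0.2 × 2600 = 3780 + 4200 + 1070 + 520 = 9570
Overall = 0.25 × 15066 + 0.25 × 11900 + 0.5 × 9570 = 3766.5 + 2975 + 4785 = 11526.5

$11,526.50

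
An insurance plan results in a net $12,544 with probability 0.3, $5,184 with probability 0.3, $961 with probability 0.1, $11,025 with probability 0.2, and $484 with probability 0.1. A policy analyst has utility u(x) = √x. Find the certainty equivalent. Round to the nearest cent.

E[u] = 0.3·√12544 + 0.3·√5184 + 0.1·√961 + 0.2·√11025 + 0.1·√484 = 0.3·112 + 0.3·72 + 0.1·31 + 0.2·105 + 0.1·22 = 81.5
CE = (81.5)² = 6642.25

$6,642.25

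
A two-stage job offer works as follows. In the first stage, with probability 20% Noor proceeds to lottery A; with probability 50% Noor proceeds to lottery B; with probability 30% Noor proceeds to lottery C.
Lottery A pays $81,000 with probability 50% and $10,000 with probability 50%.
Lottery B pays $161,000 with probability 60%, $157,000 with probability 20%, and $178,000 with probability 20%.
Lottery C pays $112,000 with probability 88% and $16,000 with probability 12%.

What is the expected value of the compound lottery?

EV(A) = 0.5 × 81000 + 0.5 × 10000 = 40500 + 5000 = 45500
EV(B) = 0.6 × 161000 + 0.2 × 157000 + 0.2 × 178000 = 96600 + 31400 + 35600 = 163600
EV(C) = 0.88 × 112000 + 0.12 × 16000 = 98560 + 1920 = 100480
Overall = 0.2 × 45500 + 0.5 × 163600 + 0.3 × 100480 = 9100 + 81800 + 30144 = 121044

$121,044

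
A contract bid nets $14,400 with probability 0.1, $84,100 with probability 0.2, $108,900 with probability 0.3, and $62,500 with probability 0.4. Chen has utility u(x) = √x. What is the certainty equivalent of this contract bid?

E[u] = 0.1·√14400 + 0.2·√84100 + 0.3·√108900 + 0.4·√62500 = 0.1·120 + 0.2·290 + 0.3·330 + 0.4·250 = 269
CE = (269)² = 72361

$72,361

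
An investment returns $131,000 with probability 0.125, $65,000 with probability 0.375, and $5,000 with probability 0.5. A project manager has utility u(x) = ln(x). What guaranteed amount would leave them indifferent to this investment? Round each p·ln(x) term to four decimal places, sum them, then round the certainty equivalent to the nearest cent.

$19,678.86

E[u] = 0.125·ln(131000) + 0.375·ln(65000) + 0.5·ln(5000) = 1.4729 + 4.1558 + 4.2586 = 9.8873
CE = e^9.8873 ≈ 19678.86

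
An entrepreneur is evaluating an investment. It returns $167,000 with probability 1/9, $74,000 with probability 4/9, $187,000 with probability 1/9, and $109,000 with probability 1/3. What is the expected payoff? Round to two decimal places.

$108,555.56

EV = 1/9 × 167000 + 4/9 × 74000 + 1/9 × 187000 + 1/3 × 109000 = 18555.5556 + 32888.8889 + 20777.7778 + 36333.3333 = 108555.5556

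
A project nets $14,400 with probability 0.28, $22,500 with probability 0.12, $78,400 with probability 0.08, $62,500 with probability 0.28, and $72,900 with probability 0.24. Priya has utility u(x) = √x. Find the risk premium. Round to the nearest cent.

$4,402.56

E[u] = 0.28·√14400 + 0.12·√22500 + 0.08·√78400 + 0.28·√62500 + 0.24·√72900 = 0.28·120 + 0.12·150 + 0.08·280 + 0.28·250 + 0.24·270 = 208.8
CE = (208.8)² = 43597.44
Risk premium = EV − CE = 48000 − 43597.44 = 4402.56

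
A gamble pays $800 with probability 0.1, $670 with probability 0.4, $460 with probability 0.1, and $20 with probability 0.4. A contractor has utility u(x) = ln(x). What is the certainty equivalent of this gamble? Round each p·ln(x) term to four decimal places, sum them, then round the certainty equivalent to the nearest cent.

$161.22

E[u] = 0.1·ln(800) + 0.4·ln(670) + 0.1·ln(460) + 0.4·ln(20) = 0.6685 + 2.6029 + 0.6131 + 1.1983 = 5.0828
CE = e^5.0828 ≈ 161.22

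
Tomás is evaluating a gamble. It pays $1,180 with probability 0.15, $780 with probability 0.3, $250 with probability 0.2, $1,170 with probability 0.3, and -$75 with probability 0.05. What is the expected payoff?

EV = 0.15 × 1180 + 0.3 × 780 + 0.2 × 250 + 0.3 × 1170 + 0.05 × (-75) = 177 + 234 + 50 + 351 − 3.75 = 808.25

$808.25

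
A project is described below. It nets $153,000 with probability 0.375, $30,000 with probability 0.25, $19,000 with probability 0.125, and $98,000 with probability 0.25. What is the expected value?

$91,750

EV = 0.375 × 153000 + 0.25 × 30000 + 0.125 × 19000 + 0.25 × 98000 = 57375 + 7500 + 2375 + 24500 = 91750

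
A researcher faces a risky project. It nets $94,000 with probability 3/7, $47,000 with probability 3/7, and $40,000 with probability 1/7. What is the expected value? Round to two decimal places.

$66,142.86

EV = 3/7 × 94000 + 3/7 × 47000 + 1/7 × 40000 = 40285.7143 + 20142.8571 + 5714.2857 = 66142.8571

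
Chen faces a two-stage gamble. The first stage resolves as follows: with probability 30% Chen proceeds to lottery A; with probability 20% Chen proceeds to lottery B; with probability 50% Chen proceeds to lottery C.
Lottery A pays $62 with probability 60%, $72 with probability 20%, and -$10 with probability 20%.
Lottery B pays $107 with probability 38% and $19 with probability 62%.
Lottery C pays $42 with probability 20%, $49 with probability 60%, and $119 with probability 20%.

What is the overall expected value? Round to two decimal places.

$56.17

EV(A) = 0.6 × 62 + 0.2 × 72 + 0.2 × (-10) = 37.2 + 14.4 − 2 = 49.6
EV(B) = 0.38 × 107 + 0.62 × 19 = 40.66 + 11.78 = 52.44
EV(C) = 0.2 × 42 + 0.6 × 49 + 0.2 × 119 = 8.4 + 29.4 + 23.8 = 61.6
Overall = 0.3 × 49.6 + 0.2 × 52.44 + 0.5 × 61.6 = 14.88 + 10.488 + 30.8 = 56.168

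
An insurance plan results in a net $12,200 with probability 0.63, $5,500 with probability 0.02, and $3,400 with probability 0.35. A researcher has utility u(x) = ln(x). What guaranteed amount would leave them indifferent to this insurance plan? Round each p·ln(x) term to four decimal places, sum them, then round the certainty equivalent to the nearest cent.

E[u] = 0.63·ln(12200) + 0.02·ln(5500) + 0.35·ln(3400) = 5.9278 + 0.1723 + 2.8460 = 8.9461
CE = e^8.9461 ≈ 7677.89

$7,677.89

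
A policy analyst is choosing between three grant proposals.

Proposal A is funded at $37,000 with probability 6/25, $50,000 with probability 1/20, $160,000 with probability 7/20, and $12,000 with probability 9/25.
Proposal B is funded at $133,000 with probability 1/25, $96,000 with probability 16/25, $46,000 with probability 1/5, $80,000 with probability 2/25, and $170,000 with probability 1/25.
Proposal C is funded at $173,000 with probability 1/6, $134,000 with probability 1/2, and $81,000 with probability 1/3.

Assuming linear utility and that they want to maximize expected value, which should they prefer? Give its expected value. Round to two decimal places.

Proposal C ($122,833.33)

Proposal A = 6/25 × 37000 + 1/20 × 50000 + 7/20 × 160000 + 9/25 × 12000 = 8880 + 2500 + 56000 + 4320 = 71700
Proposal B = 1/25 × 133000 + 16/25 × 96000 + 1/5 × 46000 + 2/25 × 80000 + 1/25 × 170000 = 5320 + 61440 + 9200 + 6400 + 6800 = 89160
Proposal C = 1/6 × 173000 + 1/2 × 134000 + 1/3 × 81000 = 28833.3333 + 67000 + 27000 = 122833.3333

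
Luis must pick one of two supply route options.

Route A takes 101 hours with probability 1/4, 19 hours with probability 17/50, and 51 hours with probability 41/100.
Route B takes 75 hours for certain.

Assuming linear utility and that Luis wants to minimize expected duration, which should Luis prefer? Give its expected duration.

Route A (52.62 hours)

Route A = 1/4 × 101 + 17/50 × 19 + 41/100 × 51 = 25.25 + 6.46 + 20.91 = 52.62
Route B: 75 (certain)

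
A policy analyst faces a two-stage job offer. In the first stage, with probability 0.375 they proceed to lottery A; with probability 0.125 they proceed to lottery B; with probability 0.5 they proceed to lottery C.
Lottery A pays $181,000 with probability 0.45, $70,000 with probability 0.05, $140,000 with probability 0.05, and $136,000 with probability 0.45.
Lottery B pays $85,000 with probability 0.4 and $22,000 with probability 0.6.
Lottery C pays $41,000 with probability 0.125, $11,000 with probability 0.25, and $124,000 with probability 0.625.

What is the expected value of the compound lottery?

EV(A) = 0.45 × 181000 + 0.05 × 70000 + 0.05 × 140000 + 0.45 × 136000 = 81450 + 3500 + 7000 + 61200 = 153150
EV(B) = 0.4 × 85000 + 0.6 × 22000 = 34000 + 13200 = 47200
EV(C) = 0.125 × 41000 + 0.25 × 11000 + 0.625 × 124000 = 5125 + 2750 + 77500 = 85375
Overall = 0.375 × 153150 + 0.125 × 47200 + 0.5 × 85375 = 57431.25 + 5900 + 42687.5 = 106018.75

$106,018.75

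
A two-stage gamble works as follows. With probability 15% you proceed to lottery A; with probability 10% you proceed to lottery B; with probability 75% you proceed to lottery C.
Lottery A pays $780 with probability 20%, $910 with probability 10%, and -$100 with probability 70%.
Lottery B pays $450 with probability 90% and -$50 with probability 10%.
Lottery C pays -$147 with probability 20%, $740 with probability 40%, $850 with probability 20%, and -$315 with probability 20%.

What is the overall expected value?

EV(A) = 0.2 × 780 + 0.1 × 910 + 0.7 × (-100) = 156 + 91 − 70 = 177
EV(B) = 0.9 × 450 + 0.1 × (-50) = 405 − 5 = 400
EV(C) = 0.2 × (-147) + 0.4 × 740 + 0.2 × 850 + 0.2 × (-315) = -29.4 + 296 + 170 − 63 = 373.6
Overall = 0.15 × 177 + 0.1 × 400 + 0.75 × 373.6 = 26.55 + 40 + 280.2 = 346.75

$346.75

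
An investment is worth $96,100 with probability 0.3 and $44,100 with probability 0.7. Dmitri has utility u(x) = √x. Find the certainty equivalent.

$57,600

E[u] = 0.3·√96100 + 0.7·√44100 = 0.3·310 + 0.7·210 = 240
CE = (240)² = 57600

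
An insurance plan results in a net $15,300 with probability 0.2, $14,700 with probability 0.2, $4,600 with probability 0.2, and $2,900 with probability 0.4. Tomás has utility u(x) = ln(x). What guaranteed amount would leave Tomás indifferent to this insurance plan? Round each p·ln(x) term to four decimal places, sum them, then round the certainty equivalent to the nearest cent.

$6,136.44

E[u] = 0.2·ln(15300) + 0.2·ln(14700) + 0.2·ln(4600) + 0.4·ln(2900) = 1.9271 + 1.9191 + 1.6868 + 3.1890 = 8.7220
CE = e^8.7220 ≈ 6136.44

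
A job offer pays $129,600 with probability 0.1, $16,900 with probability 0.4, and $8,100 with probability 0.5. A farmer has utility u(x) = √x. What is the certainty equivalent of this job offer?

$17,689

E[u] = 0.1·√129600 + 0.4·√16900 + 0.5·√8100 = 0.1·360 + 0.4·130 + 0.5·90 = 133
CE = (133)² = 17689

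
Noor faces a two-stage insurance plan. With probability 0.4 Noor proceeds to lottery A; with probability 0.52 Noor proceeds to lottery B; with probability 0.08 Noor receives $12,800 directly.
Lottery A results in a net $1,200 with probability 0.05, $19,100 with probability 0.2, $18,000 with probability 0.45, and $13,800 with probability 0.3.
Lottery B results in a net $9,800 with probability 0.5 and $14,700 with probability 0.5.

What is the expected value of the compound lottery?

EV(A) = 0.05 × 1200 + 0.2 × 19100 + 0.45 × 18000 + 0.3 × 13800 = 60 + 3820 + 8100 + 4140 = 16120
EV(B) = 0.5 × 9800 + 0.5 × 14700 = 4900 + 7350 = 12250
Branch C: 12800 (certain)
Overall = 0.4 × 16120 + 0.52 × 12250 + 0.08 × 12800 = 6448 + 6370 + 1024 = 13842

$13,842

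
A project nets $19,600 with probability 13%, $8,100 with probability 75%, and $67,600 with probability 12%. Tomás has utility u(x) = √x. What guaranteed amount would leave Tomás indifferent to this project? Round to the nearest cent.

E[u] = 0.13·√19600 + 0.75·√8100 + 0.12·√67600 = 0.13·140 + 0.75·90 + 0.12·260 = 116.9
CE = (116.9)² = 13665.61

$13,665.61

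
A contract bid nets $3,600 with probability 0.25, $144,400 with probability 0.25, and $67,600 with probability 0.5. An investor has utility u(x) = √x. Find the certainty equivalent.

$57,600

E[u] = 0.25·√3600 + 0.25·√144400 + 0.5·√67600 = 0.25·60 + 0.25·380 + 0.5·260 = 240
CE = (240)² = 57600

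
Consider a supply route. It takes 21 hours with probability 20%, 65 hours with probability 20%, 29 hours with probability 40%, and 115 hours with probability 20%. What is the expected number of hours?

EV = 0.2 × 21 + 0.2 × 65 + 0.4 × 29 + 0.2 × 115 = 4.2 + 13 + 11.6 + 23 = 51.8

51.8 hours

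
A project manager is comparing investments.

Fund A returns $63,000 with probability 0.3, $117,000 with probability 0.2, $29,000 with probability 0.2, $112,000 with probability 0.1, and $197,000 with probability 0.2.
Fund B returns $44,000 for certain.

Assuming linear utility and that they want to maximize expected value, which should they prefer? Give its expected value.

Fund A = 0.3 × 63000 + 0.2 × 117000 + 0.2 × 29000 + 0.1 × 112000 + 0.2 × 197000 = 18900 + 23400 + 5800 + 11200 + 39400 = 98700
Fund B: 44000 (certain)

Fund A ($98,700)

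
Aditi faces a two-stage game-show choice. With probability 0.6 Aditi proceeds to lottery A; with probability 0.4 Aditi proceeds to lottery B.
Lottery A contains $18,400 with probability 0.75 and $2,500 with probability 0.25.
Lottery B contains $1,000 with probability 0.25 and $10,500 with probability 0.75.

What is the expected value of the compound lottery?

$11,905

EV(A) = 0.75 × 18400 + 0.25 × 2500 = 13800 + 625 = 14425
EV(B) = 0.25 × 1000 + 0.75 × 10500 = 250 + 7875 = 8125
Overall = 0.6 × 14425 + 0.4 × 8125 = 8655 + 3250 = 11905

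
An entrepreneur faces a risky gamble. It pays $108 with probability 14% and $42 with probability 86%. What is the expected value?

$51.24

EV = 0.14 × 108 + 0.86 × 42 = 15.12 + 36.12 = 51.24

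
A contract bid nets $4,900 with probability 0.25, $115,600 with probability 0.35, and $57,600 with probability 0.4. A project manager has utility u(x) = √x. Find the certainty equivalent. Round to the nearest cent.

E[u] = 0.25·√4900 + 0.35·√115600 + 0.4·√57600 = 0.25·70 + 0.35·340 + 0.4·240 = 232.5
CE = (232.5)² = 54056.25

$54,056.25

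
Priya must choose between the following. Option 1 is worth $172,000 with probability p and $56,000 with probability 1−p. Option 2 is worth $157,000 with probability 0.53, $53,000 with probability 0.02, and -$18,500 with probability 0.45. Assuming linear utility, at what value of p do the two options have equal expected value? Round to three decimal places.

EV(Option 2) = 0.53 × 157000 + 0.02 × 53000 + 0.45 × (-18500) = 83210 + 1060 − 8325 = 75945
p·172000 + (1−p)·56000 = 75945
116000p + 56000 = 75945
p = (75945 − 56000) / 116000

p = 0.172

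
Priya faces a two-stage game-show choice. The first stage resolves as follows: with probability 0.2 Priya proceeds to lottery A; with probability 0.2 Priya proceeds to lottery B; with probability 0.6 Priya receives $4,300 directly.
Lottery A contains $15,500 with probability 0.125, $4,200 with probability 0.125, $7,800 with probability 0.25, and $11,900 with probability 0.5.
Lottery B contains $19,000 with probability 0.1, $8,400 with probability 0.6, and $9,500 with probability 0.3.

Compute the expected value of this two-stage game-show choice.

EV(A) = 0.125 × 15500 + 0.125 × 4200 + 0.25 × 7800 + 0.5 × 11900 = 1937.5 + 525 + 1950 + 5950 = 10362.5
EV(B) = 0.1 × 19000 + 0.6 × 8400 + 0.3 × 9500 = 1900 + 5040 + 2850 = 9790
Branch C: 4300 (certain)
Overall = 0.2 × 10362.5 + 0.2 × 9790 + 0.6 × 4300 = 2072.5 + 1958 + 2580 = 6610.5

$6,610.50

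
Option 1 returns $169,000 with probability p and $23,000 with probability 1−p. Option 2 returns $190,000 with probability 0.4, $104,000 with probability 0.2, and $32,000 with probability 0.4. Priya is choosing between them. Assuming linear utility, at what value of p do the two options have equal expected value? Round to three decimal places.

p = 0.593

EV(Option 2) = 0.4 × 190000 + 0.2 × 104000 + 0.4 × 32000 = 76000 + 20800 + 12800 = 109600
p·169000 + (1−p)·23000 = 109600
146000p + 23000 = 109600
p = (109600 − 23000) / 146000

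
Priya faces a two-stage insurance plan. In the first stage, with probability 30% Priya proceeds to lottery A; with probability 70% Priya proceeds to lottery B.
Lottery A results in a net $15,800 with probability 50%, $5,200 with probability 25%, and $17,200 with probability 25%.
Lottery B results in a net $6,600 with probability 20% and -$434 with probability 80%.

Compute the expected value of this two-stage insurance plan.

$4,730.96

EV(A) = 0.5 × 15800 + 0.25 × 5200 + 0.25 × 17200 = 7900 + 1300 + 4300 = 13500
EV(B) = 0.2 × 6600 + 0.8 × (-434) = 1320 − 347.2 = 972.8
Overall = 0.3 × 13500 + 0.7 × 972.8 = 4050 + 680.96 = 4730.96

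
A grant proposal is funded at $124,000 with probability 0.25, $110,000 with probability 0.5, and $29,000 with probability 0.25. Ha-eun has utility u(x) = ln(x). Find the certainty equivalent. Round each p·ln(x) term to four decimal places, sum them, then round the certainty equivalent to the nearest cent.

E[u] = 0.25·ln(124000) + 0.5·ln(110000) + 0.25·ln(29000) = 2.9320 + 5.8041 + 2.5688 = 11.3049
CE = e^11.3049 ≈ 81218.64

$81,218.64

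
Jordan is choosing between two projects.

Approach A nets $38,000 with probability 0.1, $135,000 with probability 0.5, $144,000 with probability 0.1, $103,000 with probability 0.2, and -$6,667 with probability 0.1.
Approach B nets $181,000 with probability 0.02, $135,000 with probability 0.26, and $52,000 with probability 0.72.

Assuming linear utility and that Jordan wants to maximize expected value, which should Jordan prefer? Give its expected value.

Approach A ($105,633.30)

Approach A = 0.1 × 38000 + 0.5 × 135000 + 0.1 × 144000 + 0.2 × 103000 + 0.1 × (-6667) = 3800 + 67500 + 14400 + 20600 − 666.7 = 105633.3
Approach B = 0.02 × 181000 + 0.26 × 135000 + 0.72 × 52000 = 3620 + 35100 + 37440 = 76160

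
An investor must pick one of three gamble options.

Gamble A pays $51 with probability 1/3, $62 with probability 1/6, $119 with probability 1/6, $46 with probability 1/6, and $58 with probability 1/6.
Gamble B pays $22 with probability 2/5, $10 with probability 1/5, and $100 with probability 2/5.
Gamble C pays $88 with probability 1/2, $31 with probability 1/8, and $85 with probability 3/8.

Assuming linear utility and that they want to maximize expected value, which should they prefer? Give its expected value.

Gamble C ($79.75)

Gamble A = 1/3 × 51 + 1/6 × 62 + 1/6 × 119 + 1/6 × 46 + 1/6 × 58 = 17 + 10.3333 + 19.8333 + 7.6667 + 9.6667 = 64.5
Gamble B = 2/5 × 22 + 1/5 × 10 + 2/5 × 100 = 8.8 + 2 + 40 = 50.8
Gamble C = 1/2 × 88 + 1/8 × 31 + 3/8 × 85 = 44 + 3.875 + 31.875 = 79.75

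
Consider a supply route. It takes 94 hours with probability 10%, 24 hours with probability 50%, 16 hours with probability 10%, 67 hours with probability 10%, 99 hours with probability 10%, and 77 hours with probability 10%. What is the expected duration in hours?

47.3 hours

EV = 0.1 × 94 + 0.5 × 24 + 0.1 × 16 + 0.1 × 67 + 0.1 × 99 + 0.1 × 77 = 9.4 + 12 + 1.6 + 6.7 + 9.9 + 7.7 = 47.3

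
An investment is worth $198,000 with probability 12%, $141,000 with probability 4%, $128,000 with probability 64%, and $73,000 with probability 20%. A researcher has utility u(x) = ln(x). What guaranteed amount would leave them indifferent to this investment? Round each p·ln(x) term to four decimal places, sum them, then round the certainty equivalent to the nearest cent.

E[u] = 0.12·ln(198000) + 0.04·ln(141000) + 0.64·ln(128000) + 0.2·ln(73000) = 1.4635 + 0.4743 + 7.5263 + 2.2396 = 11.7037
CE = e^11.7037 ≈ 121018.66

$121,018.66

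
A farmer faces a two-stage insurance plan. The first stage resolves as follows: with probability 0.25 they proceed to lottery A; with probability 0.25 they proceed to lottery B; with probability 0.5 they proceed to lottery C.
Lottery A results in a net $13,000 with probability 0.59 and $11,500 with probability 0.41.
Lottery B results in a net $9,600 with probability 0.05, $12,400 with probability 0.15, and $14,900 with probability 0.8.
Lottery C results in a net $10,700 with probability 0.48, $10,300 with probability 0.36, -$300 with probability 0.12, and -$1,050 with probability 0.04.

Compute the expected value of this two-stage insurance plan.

$11,044.25

EV(A) = 0.59 × 13000 + 0.41 × 11500 = 7670 + 4715 = 12385
EV(B) = 0.05 × 9600 + 0.15 × 12400 + 0.8 × 14900 = 480 + 1860 + 11920 = 14260
EV(C) = 0.48 × 10700 + 0.36 × 10300 + 0.12 × (-300) + 0.04 × (-1050) = 5136 + 3708 − 36 − 42 = 8766
Overall = 0.25 × 12385 + 0.25 × 14260 + 0.5 × 8766 = 3096.25 + 3565 + 4383 = 11044.25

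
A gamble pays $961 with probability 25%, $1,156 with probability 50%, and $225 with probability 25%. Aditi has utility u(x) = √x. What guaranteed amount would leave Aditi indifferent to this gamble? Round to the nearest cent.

$812.25

E[u] = 0.25·√961 + 0.5·√1156 + 0.25·√225 = 0.25·31 + 0.5·34 + 0.25·15 = 28.5
CE = (28.5)² = 812.25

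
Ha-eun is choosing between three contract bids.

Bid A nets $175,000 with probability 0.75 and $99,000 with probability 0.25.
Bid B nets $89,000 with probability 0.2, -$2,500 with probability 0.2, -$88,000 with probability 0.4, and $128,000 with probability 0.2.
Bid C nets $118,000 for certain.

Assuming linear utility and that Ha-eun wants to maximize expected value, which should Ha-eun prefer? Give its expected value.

Bid A = 0.75 × 175000 + 0.25 × 99000 = 131250 + 24750 = 156000
Bid B = 0.2 × 89000 + 0.2 × (-2500) + 0.4 × (-88000) + 0.2 × 128000 = 17800 − 500 − 35200 + 25600 = 7700
Bid C: 118000 (certain)

Bid A ($156,000)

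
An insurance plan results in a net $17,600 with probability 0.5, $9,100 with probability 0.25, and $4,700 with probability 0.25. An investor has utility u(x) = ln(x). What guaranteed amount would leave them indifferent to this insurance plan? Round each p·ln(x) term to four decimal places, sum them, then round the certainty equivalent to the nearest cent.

$10,727.87

E[u] = 0.5·ln(17600) + 0.25·ln(9100) + 0.25·ln(4700) = 4.8878 + 2.2790 + 2.1138 = 9.2806
CE = e^9.2806 ≈ 10727.87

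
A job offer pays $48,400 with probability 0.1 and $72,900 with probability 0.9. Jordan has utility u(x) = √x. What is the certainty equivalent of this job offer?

E[u] = 0.1·√48400 + 0.9·√72900 = 0.1·220 + 0.9·270 = 265
CE = (265)² = 70225

$70,225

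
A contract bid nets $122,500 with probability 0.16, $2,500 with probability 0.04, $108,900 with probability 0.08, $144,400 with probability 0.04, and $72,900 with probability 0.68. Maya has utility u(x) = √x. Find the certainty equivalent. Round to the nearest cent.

E[u] = 0.16·√122500 + 0.04·√2500 + 0.08·√108900 + 0.04·√144400 + 0.68·√72900 = 0.16·350 + 0.04·50 + 0.08·330 + 0.04·380 + 0.68·270 = 283.2
CE = (283.2)² = 80202.24

$80,202.24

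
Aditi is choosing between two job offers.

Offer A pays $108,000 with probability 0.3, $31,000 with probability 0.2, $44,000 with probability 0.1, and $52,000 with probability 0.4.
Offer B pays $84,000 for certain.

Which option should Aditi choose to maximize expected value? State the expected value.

Offer B ($84,000)

Offer A = 0.3 × 108000 + 0.2 × 31000 + 0.1 × 44000 + 0.4 × 52000 = 32400 + 6200 + 4400 + 20800 = 63800
Offer B: 84000 (certain)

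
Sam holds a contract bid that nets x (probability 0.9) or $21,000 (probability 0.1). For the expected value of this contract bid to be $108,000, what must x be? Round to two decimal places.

x = $117,666.67

0.9·x + 0.1·21000 = 108000
0.9·x = 108000 − 2100 = 105900
x = 105900 / 0.9 = 117666.6667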